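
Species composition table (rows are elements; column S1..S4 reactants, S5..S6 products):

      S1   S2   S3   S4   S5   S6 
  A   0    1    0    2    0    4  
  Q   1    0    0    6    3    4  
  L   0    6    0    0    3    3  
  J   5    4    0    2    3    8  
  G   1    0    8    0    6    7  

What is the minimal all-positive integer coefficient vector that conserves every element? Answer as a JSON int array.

Coefficients: [3, 4, 6, 4, 5, 3]

A: 3·0+4·1+6·0+4·2 = 12 | 5·0+3·4 = 12
Q: 3·1+4·0+6·0+4·6 = 27 | 5·3+3·4 = 27
L: 3·0+4·6+6·0+4·0 = 24 | 5·3+3·3 = 24
J: 3·5+4·4+6·0+4·2 = 39 | 5·3+3·8 = 39
G: 3·1+4·0+6·8+4·0 = 51 | 5·6+3·7 = 51
gcd(3,4,6,4,5,3) = 1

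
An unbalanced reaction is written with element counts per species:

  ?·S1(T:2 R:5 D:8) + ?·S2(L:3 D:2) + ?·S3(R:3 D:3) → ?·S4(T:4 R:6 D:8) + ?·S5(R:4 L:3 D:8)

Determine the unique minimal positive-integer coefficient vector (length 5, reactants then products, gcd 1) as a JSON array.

Coefficients: [6, 6, 4, 3, 6]

T: 6·2+6·0+4·0 = 12 | 3·4+6·0 = 12
R: 6·5+6·0+4·3 = 42 | 3·6+6·4 = 42
L: 6·0+6·3+4·0 = 18 | 3·0+6·3 = 18
D: 6·8+6·2+4·3 = 72 | 3·8+6·8 = 72
gcd(6,6,4,3,6) = 1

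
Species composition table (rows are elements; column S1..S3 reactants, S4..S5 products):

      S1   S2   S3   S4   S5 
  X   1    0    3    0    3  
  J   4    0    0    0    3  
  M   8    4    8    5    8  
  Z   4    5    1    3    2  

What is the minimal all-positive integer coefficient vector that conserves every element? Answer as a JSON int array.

X: 3·1+1·0+3·3 = 12 | 4·0+4·3 = 12
J: 3·4+1·0+3·0 = 12 | 4·0+4·3 = 12
M: 3·8+1·4+3·8 = 52 | 4·5+4·8 = 52
Z: 3·4+1·5+3·1 = 20 | 4·3+4·2 = 20
gcd(3,1,3,4,4) = 1

Coefficients: [3, 1, 3, 4, 4]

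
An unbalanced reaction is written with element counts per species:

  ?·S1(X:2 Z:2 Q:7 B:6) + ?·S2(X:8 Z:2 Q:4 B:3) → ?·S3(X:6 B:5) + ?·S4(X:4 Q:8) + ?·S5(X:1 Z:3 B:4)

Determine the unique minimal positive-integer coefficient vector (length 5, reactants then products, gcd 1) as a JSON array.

Coefficients: [4, 5, 3, 6, 6]

X: 4·2+5·8 = 48 | 3·6+6·4+6·1 = 48
Z: 4·2+5·2 = 18 | 3·0+6·0+6·3 = 18
Q: 4·7+5·4 = 48 | 3·0+6·8+6·0 = 48
B: 4·6+5·3 = 39 | 3·5+6·0+6·4 = 39
gcd(4,5,3,6,6) = 1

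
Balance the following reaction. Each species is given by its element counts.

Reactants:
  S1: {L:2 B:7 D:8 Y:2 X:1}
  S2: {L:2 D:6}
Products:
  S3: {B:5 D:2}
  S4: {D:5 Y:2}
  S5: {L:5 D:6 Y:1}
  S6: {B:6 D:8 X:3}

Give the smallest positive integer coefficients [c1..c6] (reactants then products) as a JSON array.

L: 3·2+2·2 = 10 | 3·0+2·0+2·5+1·0 = 10
B: 3·7+2·0 = 21 | 3·5+2·0+2·0+1·6 = 21
D: 3·8+2·6 = 36 | 3·2+2·5+2·6+1·8 = 36
Y: 3·2+2·0 = 6 | 3·0+2·2+2·1+1·0 = 6
X: 3·1+2·0 = 3 | 3·0+2·0+2·0+1·3 = 3
gcd(3,2,3,2,2,1) = 1

Coefficients: [3, 2, 3, 2, 2, 1]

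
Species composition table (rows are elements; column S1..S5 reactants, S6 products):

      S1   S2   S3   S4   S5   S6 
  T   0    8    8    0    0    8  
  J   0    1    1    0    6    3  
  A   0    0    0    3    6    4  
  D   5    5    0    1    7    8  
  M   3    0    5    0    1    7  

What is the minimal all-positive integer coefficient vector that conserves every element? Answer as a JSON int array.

Coefficients: [5, 1, 5, 4, 2, 6]

T: 5·0+1·8+5·8+4·0+2·0 = 48 | 6·8 = 48
J: 5·0+1·1+5·1+4·0+2·6 = 18 | 6·3 = 18
A: 5·0+1·0+5·0+4·3+2·6 = 24 | 6·4 = 24
D: 5·5+1·5+5·0+4·1+2·7 = 48 | 6·8 = 48
M: 5·3+1·0+5·5+4·0+2·1 = 42 | 6·7 = 42
gcd(5,1,5,4,2,6) = 1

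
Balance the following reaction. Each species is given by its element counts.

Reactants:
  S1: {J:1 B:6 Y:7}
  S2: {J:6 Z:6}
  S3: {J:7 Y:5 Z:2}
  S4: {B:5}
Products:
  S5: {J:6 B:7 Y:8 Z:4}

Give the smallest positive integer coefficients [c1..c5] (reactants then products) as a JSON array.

J: 5·1+3·6+1·7+1·0 = 30 | 5·6 = 30
B: 5·6+3·0+1·0+1·5 = 35 | 5·7 = 35
Y: 5·7+3·0+1·5+1·0 = 40 | 5·8 = 40
Z: 5·0+3·6+1·2+1·0 = 20 | 5·4 = 20
gcd(5,3,1,1,5) = 1

Coefficients: [5, 3, 1, 1, 5]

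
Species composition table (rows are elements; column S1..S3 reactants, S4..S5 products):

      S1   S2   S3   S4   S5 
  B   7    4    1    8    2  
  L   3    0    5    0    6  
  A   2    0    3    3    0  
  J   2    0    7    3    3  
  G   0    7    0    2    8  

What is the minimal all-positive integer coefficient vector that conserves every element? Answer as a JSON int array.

B: 3·7+6·4+3·1 = 48 | 5·8+4·2 = 48
L: 3·3+6·0+3·5 = 24 | 5·0+4·6 = 24
A: 3·2+6·0+3·3 = 15 | 5·3+4·0 = 15
J: 3·2+6·0+3·7 = 27 | 5·3+4·3 = 27
G: 3·0+6·7+3·0 = 42 | 5·2+4·8 = 42
gcd(3,6,3,5,4) = 1

Coefficients: [3, 6, 3, 5, 4]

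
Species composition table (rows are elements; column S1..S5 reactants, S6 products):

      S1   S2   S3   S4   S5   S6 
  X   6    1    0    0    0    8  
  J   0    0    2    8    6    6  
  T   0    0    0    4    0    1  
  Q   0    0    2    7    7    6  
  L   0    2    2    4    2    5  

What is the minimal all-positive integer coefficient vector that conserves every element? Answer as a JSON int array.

Coefficients: [5, 2, 5, 1, 1, 4]

X: 5·6+2·1+5·0+1·0+1·0 = 32 | 4·8 = 32
J: 5·0+2·0+5·2+1·8+1·6 = 24 | 4·6 = 24
T: 5·0+2·0+5·0+1·4+1·0 = 4 | 4·1 = 4
Q: 5·0+2·0+5·2+1·7+1·7 = 24 | 4·6 = 24
L: 5·0+2·2+5·2+1·4+1·2 = 20 | 4·5 = 20
gcd(5,2,5,1,1,4) = 1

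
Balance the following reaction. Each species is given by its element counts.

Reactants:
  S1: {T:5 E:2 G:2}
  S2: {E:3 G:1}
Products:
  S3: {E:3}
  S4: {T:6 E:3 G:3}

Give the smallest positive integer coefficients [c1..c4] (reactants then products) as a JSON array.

Coefficients: [6, 3, 2, 5]

T: 6·5+3·0 = 30 | 2·0+5·6 = 30
E: 6·2+3·3 = 21 | 2·3+5·3 = 21
G: 6·2+3·1 = 15 | 2·0+5·3 = 15
gcd(6,3,2,5) = 1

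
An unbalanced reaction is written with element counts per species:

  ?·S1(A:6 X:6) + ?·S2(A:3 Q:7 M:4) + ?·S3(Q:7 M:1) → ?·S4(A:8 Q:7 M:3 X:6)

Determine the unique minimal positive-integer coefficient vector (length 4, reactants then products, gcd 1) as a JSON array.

A: 3·6+2·3+1·0 = 24 | 3·8 = 24
Q: 3·0+2·7+1·7 = 21 | 3·7 = 21
M: 3·0+2·4+1·1 = 9 | 3·3 = 9
X: 3·6+2·0+1·0 = 18 | 3·6 = 18
gcd(3,2,1,3) = 1

Coefficients: [3, 2, 1, 3]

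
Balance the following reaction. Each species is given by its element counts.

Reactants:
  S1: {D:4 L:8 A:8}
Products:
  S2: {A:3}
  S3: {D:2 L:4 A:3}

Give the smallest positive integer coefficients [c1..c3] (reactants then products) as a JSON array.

Coefficients: [3, 2, 6]

D: 3·4 = 12 | 2·0+6·2 = 12
L: 3·8 = 24 | 2·0+6·4 = 24
A: 3·8 = 24 | 2·3+6·3 = 24
gcd(3,2,6) = 1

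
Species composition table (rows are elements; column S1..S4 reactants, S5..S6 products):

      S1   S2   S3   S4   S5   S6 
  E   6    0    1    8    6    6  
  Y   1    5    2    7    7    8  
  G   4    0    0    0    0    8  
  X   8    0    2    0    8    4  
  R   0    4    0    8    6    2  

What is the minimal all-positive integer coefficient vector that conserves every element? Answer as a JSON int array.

Coefficients: [4, 5, 4, 1, 4, 2]

E: 4·6+5·0+4·1+1·8 = 36 | 4·6+2·6 = 36
Y: 4·1+5·5+4·2+1·7 = 44 | 4·7+2·8 = 44
G: 4·4+5·0+4·0+1·0 = 16 | 4·0+2·8 = 16
X: 4·8+5·0+4·2+1·0 = 40 | 4·8+2·4 = 40
R: 4·0+5·4+4·0+1·8 = 28 | 4·6+2·2 = 28
gcd(4,5,4,1,4,2) = 1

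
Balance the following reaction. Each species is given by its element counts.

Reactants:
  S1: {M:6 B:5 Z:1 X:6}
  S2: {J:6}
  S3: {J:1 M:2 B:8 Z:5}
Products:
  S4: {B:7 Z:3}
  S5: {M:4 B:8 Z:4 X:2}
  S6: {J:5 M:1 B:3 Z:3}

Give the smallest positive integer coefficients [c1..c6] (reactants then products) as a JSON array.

Coefficients: [1, 1, 4, 1, 3, 2]

J: 1·0+1·6+4·1 = 10 | 1·0+3·0+2·5 = 10
M: 1·6+1·0+4·2 = 14 | 1·0+3·4+2·1 = 14
B: 1·5+1·0+4·8 = 37 | 1·7+3·8+2·3 = 37
Z: 1·1+1·0+4·5 = 21 | 1·3+3·4+2·3 = 21
X: 1·6+1·0+4·0 = 6 | 1·0+3·2+2·0 = 6
gcd(1,1,4,1,3,2) = 1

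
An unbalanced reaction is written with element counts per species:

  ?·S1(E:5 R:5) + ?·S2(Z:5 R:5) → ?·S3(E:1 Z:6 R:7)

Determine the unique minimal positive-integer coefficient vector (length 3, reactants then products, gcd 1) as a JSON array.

Coefficients: [1, 6, 5]

E: 1·5+6·0 = 5 | 5·1 = 5
Z: 1·0+6·5 = 30 | 5·6 = 30
R: 1·5+6·5 = 35 | 5·7 = 35
gcd(1,6,5) = 1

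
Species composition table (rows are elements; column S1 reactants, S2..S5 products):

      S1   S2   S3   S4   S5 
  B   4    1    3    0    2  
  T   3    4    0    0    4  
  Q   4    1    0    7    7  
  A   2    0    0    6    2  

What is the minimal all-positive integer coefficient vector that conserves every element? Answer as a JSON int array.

B: 4·4 = 16 | 2·1+4·3+1·0+1·2 = 16
T: 4·3 = 12 | 2·4+4·0+1·0+1·4 = 12
Q: 4·4 = 16 | 2·1+4·0+1·7+1·7 = 16
A: 4·2 = 8 | 2·0+4·0+1·6+1·2 = 8
gcd(4,2,4,1,1) = 1

Coefficients: [4, 2, 4, 1, 1]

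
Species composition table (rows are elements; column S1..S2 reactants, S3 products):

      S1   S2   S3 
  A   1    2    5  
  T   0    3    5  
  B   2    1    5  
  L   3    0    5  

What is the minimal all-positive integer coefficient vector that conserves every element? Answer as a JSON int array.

Coefficients: [5, 5, 3]

A: 5·1+5·2 = 15 | 3·5 = 15
T: 5·0+5·3 = 15 | 3·5 = 15
B: 5·2+5·1 = 15 | 3·5 = 15
L: 5·3+5·0 = 15 | 3·5 = 15
gcd(5,5,3) = 1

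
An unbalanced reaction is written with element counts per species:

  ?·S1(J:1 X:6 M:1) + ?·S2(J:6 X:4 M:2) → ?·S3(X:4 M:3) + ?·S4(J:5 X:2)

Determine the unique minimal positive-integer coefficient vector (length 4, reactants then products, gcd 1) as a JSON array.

J: 1·1+4·6 = 25 | 3·0+5·5 = 25
X: 1·6+4·4 = 22 | 3·4+5·2 = 22
M: 1·1+4·2 = 9 | 3·3+5·0 = 9
gcd(1,4,3,5) = 1

Coefficients: [1, 4, 3, 5]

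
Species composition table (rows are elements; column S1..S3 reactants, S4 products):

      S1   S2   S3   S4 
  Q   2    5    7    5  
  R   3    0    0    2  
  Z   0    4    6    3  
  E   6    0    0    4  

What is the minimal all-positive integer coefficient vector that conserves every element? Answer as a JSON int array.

Coefficients: [4, 3, 1, 6]

Q: 4·2+3·5+1·7 = 30 | 6·5 = 30
R: 4·3+3·0+1·0 = 12 | 6·2 = 12
Z: 4·0+3·4+1·6 = 18 | 6·3 = 18
E: 4·6+3·0+1·0 = 24 | 6·4 = 24
gcd(4,3,1,6) = 1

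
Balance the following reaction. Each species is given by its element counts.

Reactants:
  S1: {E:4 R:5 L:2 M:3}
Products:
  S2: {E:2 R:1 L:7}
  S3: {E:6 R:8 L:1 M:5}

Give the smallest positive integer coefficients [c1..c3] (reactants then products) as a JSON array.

Coefficients: [5, 1, 3]

E: 5·4 = 20 | 1·2+3·6 = 20
R: 5·5 = 25 | 1·1+3·8 = 25
L: 5·2 = 10 | 1·7+3·1 = 10
M: 5·3 = 15 | 1·0+3·5 = 15
gcd(5,1,3) = 1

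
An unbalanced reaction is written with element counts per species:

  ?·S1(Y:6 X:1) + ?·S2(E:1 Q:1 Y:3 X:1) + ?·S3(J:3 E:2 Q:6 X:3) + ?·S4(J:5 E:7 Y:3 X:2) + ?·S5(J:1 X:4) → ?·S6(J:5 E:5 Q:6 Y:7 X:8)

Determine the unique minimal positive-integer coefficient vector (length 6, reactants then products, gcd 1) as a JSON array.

Coefficients: [3, 6, 5, 2, 5, 6]

J: 3·0+6·0+5·3+2·5+5·1 = 30 | 6·5 = 30
E: 3·0+6·1+5·2+2·7+5·0 = 30 | 6·5 = 30
Q: 3·0+6·1+5·6+2·0+5·0 = 36 | 6·6 = 36
Y: 3·6+6·3+5·0+2·3+5·0 = 42 | 6·7 = 42
X: 3·1+6·1+5·3+2·2+5·4 = 48 | 6·8 = 48
gcd(3,6,5,2,5,6) = 1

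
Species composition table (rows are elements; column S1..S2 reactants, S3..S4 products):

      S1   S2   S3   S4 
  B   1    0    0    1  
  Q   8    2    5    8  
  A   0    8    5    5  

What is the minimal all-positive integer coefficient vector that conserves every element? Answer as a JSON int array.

Coefficients: [6, 5, 2, 6]

B: 6·1+5·0 = 6 | 2·0+6·1 = 6
Q: 6·8+5·2 = 58 | 2·5+6·8 = 58
A: 6·0+5·8 = 40 | 2·5+6·5 = 40
gcd(6,5,2,6) = 1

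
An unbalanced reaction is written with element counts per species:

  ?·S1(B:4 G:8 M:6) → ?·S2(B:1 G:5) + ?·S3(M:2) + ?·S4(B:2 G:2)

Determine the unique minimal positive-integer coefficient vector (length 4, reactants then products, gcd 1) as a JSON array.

Coefficients: [2, 2, 6, 3]

B: 2·4 = 8 | 2·1+6·0+3·2 = 8
G: 2·8 = 16 | 2·5+6·0+3·2 = 16
M: 2·6 = 12 | 2·0+6·2+3·0 = 12
gcd(2,2,6,3) = 1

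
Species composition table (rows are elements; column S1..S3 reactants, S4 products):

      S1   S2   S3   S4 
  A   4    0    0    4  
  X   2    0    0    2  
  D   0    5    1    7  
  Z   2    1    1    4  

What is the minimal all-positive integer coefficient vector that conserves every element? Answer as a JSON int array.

Coefficients: [4, 5, 3, 4]

A: 4·4+5·0+3·0 = 16 | 4·4 = 16
X: 4·2+5·0+3·0 = 8 | 4·2 = 8
D: 4·0+5·5+3·1 = 28 | 4·7 = 28
Z: 4·2+5·1+3·1 = 16 | 4·4 = 16
gcd(4,5,3,4) = 1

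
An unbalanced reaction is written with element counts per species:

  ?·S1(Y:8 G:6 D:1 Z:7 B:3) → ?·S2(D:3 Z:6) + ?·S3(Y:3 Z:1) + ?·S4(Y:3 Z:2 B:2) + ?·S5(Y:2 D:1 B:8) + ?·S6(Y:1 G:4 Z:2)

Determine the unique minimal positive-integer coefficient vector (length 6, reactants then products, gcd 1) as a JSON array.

Y: 4·8 = 32 | 1·0+6·3+2·3+1·2+6·1 = 32
G: 4·6 = 24 | 1·0+6·0+2·0+1·0+6·4 = 24
D: 4·1 = 4 | 1·3+6·0+2·0+1·1+6·0 = 4
Z: 4·7 = 28 | 1·6+6·1+2·2+1·0+6·2 = 28
B: 4·3 = 12 | 1·0+6·0+2·2+1·8+6·0 = 12
gcd(4,1,6,2,1,6) = 1

Coefficients: [4, 1, 6, 2, 1, 6]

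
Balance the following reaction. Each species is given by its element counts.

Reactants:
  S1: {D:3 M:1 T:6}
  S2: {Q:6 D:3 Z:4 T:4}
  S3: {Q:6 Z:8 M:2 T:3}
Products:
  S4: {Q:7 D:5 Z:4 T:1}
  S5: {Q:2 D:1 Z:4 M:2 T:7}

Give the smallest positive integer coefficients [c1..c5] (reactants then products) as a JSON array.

Q: 4·0+1·6+3·6 = 24 | 2·7+5·2 = 24
D: 4·3+1·3+3·0 = 15 | 2·5+5·1 = 15
Z: 4·0+1·4+3·8 = 28 | 2·4+5·4 = 28
M: 4·1+1·0+3·2 = 10 | 2·0+5·2 = 10
T: 4·6+1·4+3·3 = 37 | 2·1+5·7 = 37
gcd(4,1,3,2,5) = 1

Coefficients: [4, 1, 3, 2, 5]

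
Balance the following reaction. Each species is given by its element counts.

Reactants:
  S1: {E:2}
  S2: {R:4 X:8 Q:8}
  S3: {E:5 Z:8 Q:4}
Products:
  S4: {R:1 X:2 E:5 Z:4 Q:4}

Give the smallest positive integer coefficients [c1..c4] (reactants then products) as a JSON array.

R: 5·0+1·4+2·0 = 4 | 4·1 = 4
X: 5·0+1·8+2·0 = 8 | 4·2 = 8
E: 5·2+1·0+2·5 = 20 | 4·5 = 20
Z: 5·0+1·0+2·8 = 16 | 4·4 = 16
Q: 5·0+1·8+2·4 = 16 | 4·4 = 16
gcd(5,1,2,4) = 1

Coefficients: [5, 1, 2, 4]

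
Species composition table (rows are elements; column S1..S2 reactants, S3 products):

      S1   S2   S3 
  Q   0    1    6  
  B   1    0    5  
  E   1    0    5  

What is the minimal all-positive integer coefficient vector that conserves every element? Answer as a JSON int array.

Q: 5·0+6·1 = 6 | 1·6 = 6
B: 5·1+6·0 = 5 | 1·5 = 5
E: 5·1+6·0 = 5 | 1·5 = 5
gcd(5,6,1) = 1

Coefficients: [5, 6, 1]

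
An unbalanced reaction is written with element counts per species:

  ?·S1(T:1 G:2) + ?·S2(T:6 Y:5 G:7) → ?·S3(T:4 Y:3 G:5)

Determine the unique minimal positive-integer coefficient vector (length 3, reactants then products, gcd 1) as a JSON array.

T: 2·1+3·6 = 20 | 5·4 = 20
Y: 2·0+3·5 = 15 | 5·3 = 15
G: 2·2+3·7 = 25 | 5·5 = 25
gcd(2,3,5) = 1

Coefficients: [2, 3, 5]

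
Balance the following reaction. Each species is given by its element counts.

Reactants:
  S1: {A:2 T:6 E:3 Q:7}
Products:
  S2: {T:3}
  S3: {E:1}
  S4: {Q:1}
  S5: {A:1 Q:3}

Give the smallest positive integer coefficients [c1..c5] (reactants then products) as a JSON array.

Coefficients: [1, 2, 3, 1, 2]

A: 1·2 = 2 | 2·0+3·0+1·0+2·1 = 2
T: 1·6 = 6 | 2·3+3·0+1·0+2·0 = 6
E: 1·3 = 3 | 2·0+3·1+1·0+2·0 = 3
Q: 1·7 = 7 | 2·0+3·0+1·1+2·3 = 7
gcd(1,2,3,1,2) = 1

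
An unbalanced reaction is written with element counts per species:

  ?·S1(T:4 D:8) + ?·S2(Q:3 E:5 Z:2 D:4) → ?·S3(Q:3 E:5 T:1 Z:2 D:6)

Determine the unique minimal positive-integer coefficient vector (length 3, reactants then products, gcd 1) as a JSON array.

Q: 1·0+4·3 = 12 | 4·3 = 12
E: 1·0+4·5 = 20 | 4·5 = 20
T: 1·4+4·0 = 4 | 4·1 = 4
Z: 1·0+4·2 = 8 | 4·2 = 8
D: 1·8+4·4 = 24 | 4·6 = 24
gcd(1,4,4) = 1

Coefficients: [1, 4, 4]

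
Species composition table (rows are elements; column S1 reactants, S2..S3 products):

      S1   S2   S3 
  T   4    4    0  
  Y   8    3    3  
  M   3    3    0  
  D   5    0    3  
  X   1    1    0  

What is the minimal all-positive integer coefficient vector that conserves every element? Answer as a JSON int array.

T: 3·4 = 12 | 3·4+5·0 = 12
Y: 3·8 = 24 | 3·3+5·3 = 24
M: 3·3 = 9 | 3·3+5·0 = 9
D: 3·5 = 15 | 3·0+5·3 = 15
X: 3·1 = 3 | 3·1+5·0 = 3
gcd(3,3,5) = 1

Coefficients: [3, 3, 5]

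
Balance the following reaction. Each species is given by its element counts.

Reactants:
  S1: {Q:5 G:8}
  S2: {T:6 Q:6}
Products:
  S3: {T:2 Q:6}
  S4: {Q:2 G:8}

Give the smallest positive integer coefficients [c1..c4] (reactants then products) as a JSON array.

Coefficients: [4, 1, 3, 4]

T: 4·0+1·6 = 6 | 3·2+4·0 = 6
Q: 4·5+1·6 = 26 | 3·6+4·2 = 26
G: 4·8+1·0 = 32 | 3·0+4·8 = 32
gcd(4,1,3,4) = 1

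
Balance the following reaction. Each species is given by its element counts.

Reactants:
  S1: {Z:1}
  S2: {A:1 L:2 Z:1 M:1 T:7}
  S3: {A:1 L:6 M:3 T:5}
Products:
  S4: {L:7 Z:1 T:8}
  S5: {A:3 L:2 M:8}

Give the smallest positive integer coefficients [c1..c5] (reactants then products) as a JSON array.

A: 3·0+1·1+5·1 = 6 | 4·0+2·3 = 6
L: 3·0+1·2+5·6 = 32 | 4·7+2·2 = 32
Z: 3·1+1·1+5·0 = 4 | 4·1+2·0 = 4
M: 3·0+1·1+5·3 = 16 | 4·0+2·8 = 16
T: 3·0+1·7+5·5 = 32 | 4·8+2·0 = 32
gcd(3,1,5,4,2) = 1

Coefficients: [3, 1, 5, 4, 2]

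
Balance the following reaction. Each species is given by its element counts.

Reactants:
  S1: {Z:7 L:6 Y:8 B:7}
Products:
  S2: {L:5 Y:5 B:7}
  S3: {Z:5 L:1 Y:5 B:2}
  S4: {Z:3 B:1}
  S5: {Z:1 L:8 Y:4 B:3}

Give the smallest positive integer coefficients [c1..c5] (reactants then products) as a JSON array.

Coefficients: [6, 3, 5, 5, 2]

Z: 6·7 = 42 | 3·0+5·5+5·3+2·1 = 42
L: 6·6 = 36 | 3·5+5·1+5·0+2·8 = 36
Y: 6·8 = 48 | 3·5+5·5+5·0+2·4 = 48
B: 6·7 = 42 | 3·7+5·2+5·1+2·3 = 42
gcd(6,3,5,5,2) = 1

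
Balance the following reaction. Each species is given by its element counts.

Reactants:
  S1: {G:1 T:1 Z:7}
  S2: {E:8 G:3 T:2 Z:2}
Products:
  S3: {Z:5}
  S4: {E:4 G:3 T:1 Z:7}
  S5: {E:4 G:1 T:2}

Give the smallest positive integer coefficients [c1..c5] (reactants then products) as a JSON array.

Coefficients: [5, 5, 2, 5, 5]

E: 5·0+5·8 = 40 | 2·0+5·4+5·4 = 40
G: 5·1+5·3 = 20 | 2·0+5·3+5·1 = 20
T: 5·1+5·2 = 15 | 2·0+5·1+5·2 = 15
Z: 5·7+5·2 = 45 | 2·5+5·7+5·0 = 45
gcd(5,5,2,5,5) = 1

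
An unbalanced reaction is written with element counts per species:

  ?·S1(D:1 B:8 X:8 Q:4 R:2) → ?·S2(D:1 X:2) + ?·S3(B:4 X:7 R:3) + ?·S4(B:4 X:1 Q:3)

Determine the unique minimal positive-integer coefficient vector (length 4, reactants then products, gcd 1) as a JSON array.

D: 3·1 = 3 | 3·1+2·0+4·0 = 3
B: 3·8 = 24 | 3·0+2·4+4·4 = 24
X: 3·8 = 24 | 3·2+2·7+4·1 = 24
Q: 3·4 = 12 | 3·0+2·0+4·3 = 12
R: 3·2 = 6 | 3·0+2·3+4·0 = 6
gcd(3,3,2,4) = 1

Coefficients: [3, 3, 2, 4]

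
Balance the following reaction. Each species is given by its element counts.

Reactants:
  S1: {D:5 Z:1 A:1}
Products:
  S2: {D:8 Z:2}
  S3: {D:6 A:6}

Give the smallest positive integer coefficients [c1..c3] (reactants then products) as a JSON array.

Coefficients: [6, 3, 1]

D: 6·5 = 30 | 3·8+1·6 = 30
Z: 6·1 = 6 | 3·2+1·0 = 6
A: 6·1 = 6 | 3·0+1·6 = 6
gcd(6,3,1) = 1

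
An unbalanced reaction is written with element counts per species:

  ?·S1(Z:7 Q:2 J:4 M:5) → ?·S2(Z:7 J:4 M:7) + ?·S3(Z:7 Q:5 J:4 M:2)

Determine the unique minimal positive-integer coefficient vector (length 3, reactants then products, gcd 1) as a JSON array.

Z: 5·7 = 35 | 3·7+2·7 = 35
Q: 5·2 = 10 | 3·0+2·5 = 10
J: 5·4 = 20 | 3·4+2·4 = 20
M: 5·5 = 25 | 3·7+2·2 = 25
gcd(5,3,2) = 1

Coefficients: [5, 3, 2]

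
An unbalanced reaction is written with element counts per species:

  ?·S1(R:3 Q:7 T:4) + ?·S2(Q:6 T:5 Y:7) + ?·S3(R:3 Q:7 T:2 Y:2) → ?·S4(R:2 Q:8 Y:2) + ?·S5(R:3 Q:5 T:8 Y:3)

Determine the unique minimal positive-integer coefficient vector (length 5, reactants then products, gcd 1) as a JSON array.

R: 3·3+2·0+5·3 = 24 | 6·2+4·3 = 24
Q: 3·7+2·6+5·7 = 68 | 6·8+4·5 = 68
T: 3·4+2·5+5·2 = 32 | 6·0+4·8 = 32
Y: 3·0+2·7+5·2 = 24 | 6·2+4·3 = 24
gcd(3,2,5,6,4) = 1

Coefficients: [3, 2, 5, 6, 4]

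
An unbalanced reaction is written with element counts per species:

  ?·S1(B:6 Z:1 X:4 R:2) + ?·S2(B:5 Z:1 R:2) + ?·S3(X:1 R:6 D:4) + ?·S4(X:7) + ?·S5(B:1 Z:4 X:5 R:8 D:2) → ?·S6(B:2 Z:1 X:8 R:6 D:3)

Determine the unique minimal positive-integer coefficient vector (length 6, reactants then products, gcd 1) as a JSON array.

Coefficients: [1, 1, 4, 5, 1, 6]

B: 1·6+1·5+4·0+5·0+1·1 = 12 | 6·2 = 12
Z: 1·1+1·1+4·0+5·0+1·4 = 6 | 6·1 = 6
X: 1·4+1·0+4·1+5·7+1·5 = 48 | 6·8 = 48
R: 1·2+1·2+4·6+5·0+1·8 = 36 | 6·6 = 36
D: 1·0+1·0+4·4+5·0+1·2 = 18 | 6·3 = 18
gcd(1,1,4,5,1,6) = 1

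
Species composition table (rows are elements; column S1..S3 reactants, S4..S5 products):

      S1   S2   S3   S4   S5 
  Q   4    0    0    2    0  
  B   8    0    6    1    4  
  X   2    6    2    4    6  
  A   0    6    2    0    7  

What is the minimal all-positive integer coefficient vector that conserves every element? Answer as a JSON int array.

Coefficients: [1, 6, 3, 2, 6]

Q: 1·4+6·0+3·0 = 4 | 2·2+6·0 = 4
B: 1·8+6·0+3·6 = 26 | 2·1+6·4 = 26
X: 1·2+6·6+3·2 = 44 | 2·4+6·6 = 44
A: 1·0+6·6+3·2 = 42 | 2·0+6·7 = 42
gcd(1,6,3,2,6) = 1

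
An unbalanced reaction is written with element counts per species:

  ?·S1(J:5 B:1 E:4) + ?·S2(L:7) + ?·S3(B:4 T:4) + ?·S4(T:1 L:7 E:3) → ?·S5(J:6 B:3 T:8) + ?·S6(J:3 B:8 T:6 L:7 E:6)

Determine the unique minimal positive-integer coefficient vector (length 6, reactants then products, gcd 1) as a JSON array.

Coefficients: [3, 1, 6, 2, 1, 3]

J: 3·5+1·0+6·0+2·0 = 15 | 1·6+3·3 = 15
B: 3·1+1·0+6·4+2·0 = 27 | 1·3+3·8 = 27
T: 3·0+1·0+6·4+2·1 = 26 | 1·8+3·6 = 26
L: 3·0+1·7+6·0+2·7 = 21 | 1·0+3·7 = 21
E: 3·4+1·0+6·0+2·3 = 18 | 1·0+3·6 = 18
gcd(3,1,6,2,1,3) = 1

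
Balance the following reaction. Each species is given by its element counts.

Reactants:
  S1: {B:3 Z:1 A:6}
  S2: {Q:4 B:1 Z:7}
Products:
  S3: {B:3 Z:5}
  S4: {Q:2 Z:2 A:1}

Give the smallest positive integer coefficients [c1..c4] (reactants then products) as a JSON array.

Q: 1·0+3·4 = 12 | 2·0+6·2 = 12
B: 1·3+3·1 = 6 | 2·3+6·0 = 6
Z: 1·1+3·7 = 22 | 2·5+6·2 = 22
A: 1·6+3·0 = 6 | 2·0+6·1 = 6
gcd(1,3,2,6) = 1

Coefficients: [1, 3, 2, 6]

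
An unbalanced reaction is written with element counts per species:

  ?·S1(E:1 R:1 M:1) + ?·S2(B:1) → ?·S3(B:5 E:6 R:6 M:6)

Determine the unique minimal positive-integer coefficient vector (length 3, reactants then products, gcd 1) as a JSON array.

Coefficients: [6, 5, 1]

B: 6·0+5·1 = 5 | 1·5 = 5
E: 6·1+5·0 = 6 | 1·6 = 6
R: 6·1+5·0 = 6 | 1·6 = 6
M: 6·1+5·0 = 6 | 1·6 = 6
gcd(6,5,1) = 1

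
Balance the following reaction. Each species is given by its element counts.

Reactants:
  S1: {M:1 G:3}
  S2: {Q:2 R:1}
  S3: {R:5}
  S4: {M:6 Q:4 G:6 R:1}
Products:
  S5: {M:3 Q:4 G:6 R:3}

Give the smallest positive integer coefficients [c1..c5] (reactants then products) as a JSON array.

M: 6·1+6·0+1·0+1·6 = 12 | 4·3 = 12
Q: 6·0+6·2+1·0+1·4 = 16 | 4·4 = 16
G: 6·3+6·0+1·0+1·6 = 24 | 4·6 = 24
R: 6·0+6·1+1·5+1·1 = 12 | 4·3 = 12
gcd(6,6,1,1,4) = 1

Coefficients: [6, 6, 1, 1, 4]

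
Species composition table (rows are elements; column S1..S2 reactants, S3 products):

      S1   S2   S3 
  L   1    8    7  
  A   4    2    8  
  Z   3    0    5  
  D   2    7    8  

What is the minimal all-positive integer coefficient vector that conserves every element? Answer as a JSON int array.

L: 5·1+2·8 = 21 | 3·7 = 21
A: 5·4+2·2 = 24 | 3·8 = 24
Z: 5·3+2·0 = 15 | 3·5 = 15
D: 5·2+2·7 = 24 | 3·8 = 24
gcd(5,2,3) = 1

Coefficients: [5, 2, 3]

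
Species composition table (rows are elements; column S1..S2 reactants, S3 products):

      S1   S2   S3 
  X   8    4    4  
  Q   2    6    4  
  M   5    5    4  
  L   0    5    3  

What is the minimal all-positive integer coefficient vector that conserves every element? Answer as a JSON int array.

X: 1·8+3·4 = 20 | 5·4 = 20
Q: 1·2+3·6 = 20 | 5·4 = 20
M: 1·5+3·5 = 20 | 5·4 = 20
L: 1·0+3·5 = 15 | 5·3 = 15
gcd(1,3,5) = 1

Coefficients: [1, 3, 5]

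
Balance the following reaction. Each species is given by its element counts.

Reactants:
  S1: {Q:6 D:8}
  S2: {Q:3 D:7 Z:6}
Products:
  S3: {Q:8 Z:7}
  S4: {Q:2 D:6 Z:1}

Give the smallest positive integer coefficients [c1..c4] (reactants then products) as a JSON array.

Q: 2·6+2·3 = 18 | 1·8+5·2 = 18
D: 2·8+2·7 = 30 | 1·0+5·6 = 30
Z: 2·0+2·6 = 12 | 1·7+5·1 = 12
gcd(2,2,1,5) = 1

Coefficients: [2, 2, 1, 5]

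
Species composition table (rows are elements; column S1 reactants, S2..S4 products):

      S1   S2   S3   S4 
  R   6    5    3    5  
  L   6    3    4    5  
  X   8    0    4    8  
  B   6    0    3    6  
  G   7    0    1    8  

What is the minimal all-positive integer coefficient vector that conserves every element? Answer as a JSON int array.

R: 6·6 = 36 | 1·5+2·3+5·5 = 36
L: 6·6 = 36 | 1·3+2·4+5·5 = 36
X: 6·8 = 48 | 1·0+2·4+5·8 = 48
B: 6·6 = 36 | 1·0+2·3+5·6 = 36
G: 6·7 = 42 | 1·0+2·1+5·8 = 42
gcd(6,1,2,5) = 1

Coefficients: [6, 1, 2, 5]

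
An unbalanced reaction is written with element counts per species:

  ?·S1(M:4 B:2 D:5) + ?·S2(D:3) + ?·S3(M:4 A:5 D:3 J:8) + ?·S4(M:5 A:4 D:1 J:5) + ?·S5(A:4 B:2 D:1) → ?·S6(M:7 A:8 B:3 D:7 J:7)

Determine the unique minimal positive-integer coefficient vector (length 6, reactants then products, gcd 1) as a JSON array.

Coefficients: [4, 1, 4, 2, 5, 6]

M: 4·4+1·0+4·4+2·5+5·0 = 42 | 6·7 = 42
A: 4·0+1·0+4·5+2·4+5·4 = 48 | 6·8 = 48
B: 4·2+1·0+4·0+2·0+5·2 = 18 | 6·3 = 18
D: 4·5+1·3+4·3+2·1+5·1 = 42 | 6·7 = 42
J: 4·0+1·0+4·8+2·5+5·0 = 42 | 6·7 = 42
gcd(4,1,4,2,5,6) = 1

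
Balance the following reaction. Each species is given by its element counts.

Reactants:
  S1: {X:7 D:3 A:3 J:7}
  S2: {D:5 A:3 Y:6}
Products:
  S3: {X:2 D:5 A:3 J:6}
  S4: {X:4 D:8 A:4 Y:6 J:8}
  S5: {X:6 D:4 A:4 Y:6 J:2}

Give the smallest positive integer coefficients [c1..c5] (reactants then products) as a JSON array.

Coefficients: [6, 6, 4, 1, 5]

X: 6·7+6·0 = 42 | 4·2+1·4+5·6 = 42
D: 6·3+6·5 = 48 | 4·5+1·8+5·4 = 48
A: 6·3+6·3 = 36 | 4·3+1·4+5·4 = 36
Y: 6·0+6·6 = 36 | 4·0+1·6+5·6 = 36
J: 6·7+6·0 = 42 | 4·6+1·8+5·2 = 42
gcd(6,6,4,1,5) = 1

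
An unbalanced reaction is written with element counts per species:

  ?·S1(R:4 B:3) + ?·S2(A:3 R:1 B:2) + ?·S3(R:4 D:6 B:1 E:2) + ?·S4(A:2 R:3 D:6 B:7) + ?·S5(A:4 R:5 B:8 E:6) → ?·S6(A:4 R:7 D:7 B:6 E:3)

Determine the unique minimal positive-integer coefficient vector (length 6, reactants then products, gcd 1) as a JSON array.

A: 1·0+6·3+6·0+1·2+1·4 = 24 | 6·4 = 24
R: 1·4+6·1+6·4+1·3+1·5 = 42 | 6·7 = 42
D: 1·0+6·0+6·6+1·6+1·0 = 42 | 6·7 = 42
B: 1·3+6·2+6·1+1·7+1·8 = 36 | 6·6 = 36
E: 1·0+6·0+6·2+1·0+1·6 = 18 | 6·3 = 18
gcd(1,6,6,1,1,6) = 1

Coefficients: [1, 6, 6, 1, 1, 6]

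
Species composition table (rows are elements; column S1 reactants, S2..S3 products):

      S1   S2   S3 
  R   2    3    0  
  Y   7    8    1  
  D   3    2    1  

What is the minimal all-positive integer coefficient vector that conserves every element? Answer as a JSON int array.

R: 3·2 = 6 | 2·3+5·0 = 6
Y: 3·7 = 21 | 2·8+5·1 = 21
D: 3·3 = 9 | 2·2+5·1 = 9
gcd(3,2,5) = 1

Coefficients: [3, 2, 5]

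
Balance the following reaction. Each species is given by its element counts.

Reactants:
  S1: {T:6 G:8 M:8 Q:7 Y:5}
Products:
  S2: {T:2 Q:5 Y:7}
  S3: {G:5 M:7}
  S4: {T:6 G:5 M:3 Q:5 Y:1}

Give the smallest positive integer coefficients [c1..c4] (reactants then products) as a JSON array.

T: 5·6 = 30 | 3·2+4·0+4·6 = 30
G: 5·8 = 40 | 3·0+4·5+4·5 = 40
M: 5·8 = 40 | 3·0+4·7+4·3 = 40
Q: 5·7 = 35 | 3·5+4·0+4·5 = 35
Y: 5·5 = 25 | 3·7+4·0+4·1 = 25
gcd(5,3,4,4) = 1

Coefficients: [5, 3, 4, 4]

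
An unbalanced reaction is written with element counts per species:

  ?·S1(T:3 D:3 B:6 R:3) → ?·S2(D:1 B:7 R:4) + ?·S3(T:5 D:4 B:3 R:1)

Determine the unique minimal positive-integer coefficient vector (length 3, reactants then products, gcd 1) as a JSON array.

Coefficients: [5, 3, 3]

T: 5·3 = 15 | 3·0+3·5 = 15
D: 5·3 = 15 | 3·1+3·4 = 15
B: 5·6 = 30 | 3·7+3·3 = 30
R: 5·3 = 15 | 3·4+3·1 = 15
gcd(5,3,3) = 1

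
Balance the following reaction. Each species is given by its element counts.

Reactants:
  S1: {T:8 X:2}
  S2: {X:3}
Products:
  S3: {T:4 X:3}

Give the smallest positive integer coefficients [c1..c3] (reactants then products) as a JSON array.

Coefficients: [3, 4, 6]

T: 3·8+4·0 = 24 | 6·4 = 24
X: 3·2+4·3 = 18 | 6·3 = 18
gcd(3,4,6) = 1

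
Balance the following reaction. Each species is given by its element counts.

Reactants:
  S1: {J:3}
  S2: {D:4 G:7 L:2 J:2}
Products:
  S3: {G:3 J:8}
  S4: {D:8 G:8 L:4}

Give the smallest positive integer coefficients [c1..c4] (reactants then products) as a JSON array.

Coefficients: [4, 2, 2, 1]

D: 4·0+2·4 = 8 | 2·0+1·8 = 8
G: 4·0+2·7 = 14 | 2·3+1·8 = 14
L: 4·0+2·2 = 4 | 2·0+1·4 = 4
J: 4·3+2·2 = 16 | 2·8+1·0 = 16
gcd(4,2,2,1) = 1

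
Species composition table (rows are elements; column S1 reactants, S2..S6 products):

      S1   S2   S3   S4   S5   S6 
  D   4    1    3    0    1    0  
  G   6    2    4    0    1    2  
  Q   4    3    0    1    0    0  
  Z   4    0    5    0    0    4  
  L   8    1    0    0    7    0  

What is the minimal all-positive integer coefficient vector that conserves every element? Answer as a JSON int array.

Coefficients: [6, 6, 4, 6, 6, 1]

D: 6·4 = 24 | 6·1+4·3+6·0+6·1+1·0 = 24
G: 6·6 = 36 | 6·2+4·4+6·0+6·1+1·2 = 36
Q: 6·4 = 24 | 6·3+4·0+6·1+6·0+1·0 = 24
Z: 6·4 = 24 | 6·0+4·5+6·0+6·0+1·4 = 24
L: 6·8 = 48 | 6·1+4·0+6·0+6·7+1·0 = 48
gcd(6,6,4,6,6,1) = 1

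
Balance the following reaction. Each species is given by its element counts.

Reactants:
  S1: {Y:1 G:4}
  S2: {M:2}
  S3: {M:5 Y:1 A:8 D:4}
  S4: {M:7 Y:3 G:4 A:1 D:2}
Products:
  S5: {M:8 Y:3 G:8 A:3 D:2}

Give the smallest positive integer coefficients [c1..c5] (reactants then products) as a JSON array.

M: 5·0+6·2+1·5+1·7 = 24 | 3·8 = 24
Y: 5·1+6·0+1·1+1·3 = 9 | 3·3 = 9
G: 5·4+6·0+1·0+1·4 = 24 | 3·8 = 24
A: 5·0+6·0+1·8+1·1 = 9 | 3·3 = 9
D: 5·0+6·0+1·4+1·2 = 6 | 3·2 = 6
gcd(5,6,1,1,3) = 1

Coefficients: [5, 6, 1, 1, 3]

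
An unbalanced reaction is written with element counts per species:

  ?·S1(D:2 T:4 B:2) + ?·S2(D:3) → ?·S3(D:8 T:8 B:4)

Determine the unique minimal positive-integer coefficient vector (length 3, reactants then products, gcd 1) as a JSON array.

Coefficients: [6, 4, 3]

D: 6·2+4·3 = 24 | 3·8 = 24
T: 6·4+4·0 = 24 | 3·8 = 24
B: 6·2+4·0 = 12 | 3·4 = 12
gcd(6,4,3) = 1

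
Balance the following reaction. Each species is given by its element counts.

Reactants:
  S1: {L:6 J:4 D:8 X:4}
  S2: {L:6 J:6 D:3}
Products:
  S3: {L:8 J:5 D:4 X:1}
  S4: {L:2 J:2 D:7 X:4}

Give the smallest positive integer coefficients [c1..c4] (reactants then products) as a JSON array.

L: 6·6+1·6 = 42 | 4·8+5·2 = 42
J: 6·4+1·6 = 30 | 4·5+5·2 = 30
D: 6·8+1·3 = 51 | 4·4+5·7 = 51
X: 6·4+1·0 = 24 | 4·1+5·4 = 24
gcd(6,1,4,5) = 1

Coefficients: [6, 1, 4, 5]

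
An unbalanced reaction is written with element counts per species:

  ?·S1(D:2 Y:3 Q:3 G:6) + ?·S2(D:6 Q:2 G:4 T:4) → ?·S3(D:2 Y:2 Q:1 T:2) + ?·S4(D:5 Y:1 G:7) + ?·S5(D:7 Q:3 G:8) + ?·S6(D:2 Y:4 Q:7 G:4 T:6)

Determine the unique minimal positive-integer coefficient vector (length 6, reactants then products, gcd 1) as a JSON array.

D: 6·2+5·6 = 42 | 1·2+4·5+2·7+3·2 = 42
Y: 6·3+5·0 = 18 | 1·2+4·1+2·0+3·4 = 18
Q: 6·3+5·2 = 28 | 1·1+4·0+2·3+3·7 = 28
G: 6·6+5·4 = 56 | 1·0+4·7+2·8+3·4 = 56
T: 6·0+5·4 = 20 | 1·2+4·0+2·0+3·6 = 20
gcd(6,5,1,4,2,3) = 1

Coefficients: [6, 5, 1, 4, 2, 3]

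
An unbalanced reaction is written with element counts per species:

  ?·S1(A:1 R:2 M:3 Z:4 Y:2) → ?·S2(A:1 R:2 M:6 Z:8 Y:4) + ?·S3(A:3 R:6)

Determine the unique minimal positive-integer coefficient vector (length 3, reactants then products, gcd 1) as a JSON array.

A: 6·1 = 6 | 3·1+1·3 = 6
R: 6·2 = 12 | 3·2+1·6 = 12
M: 6·3 = 18 | 3·6+1·0 = 18
Z: 6·4 = 24 | 3·8+1·0 = 24
Y: 6·2 = 12 | 3·4+1·0 = 12
gcd(6,3,1) = 1

Coefficients: [6, 3, 1]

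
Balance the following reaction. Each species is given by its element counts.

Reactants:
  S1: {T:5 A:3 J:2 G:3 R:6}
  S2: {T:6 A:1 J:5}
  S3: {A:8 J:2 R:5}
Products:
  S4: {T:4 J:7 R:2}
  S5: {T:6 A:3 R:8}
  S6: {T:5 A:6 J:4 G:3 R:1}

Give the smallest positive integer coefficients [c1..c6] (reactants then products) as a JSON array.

T: 4·5+5·6+2·0 = 50 | 3·4+3·6+4·5 = 50
A: 4·3+5·1+2·8 = 33 | 3·0+3·3+4·6 = 33
J: 4·2+5·5+2·2 = 37 | 3·7+3·0+4·4 = 37
G: 4·3+5·0+2·0 = 12 | 3·0+3·0+4·3 = 12
R: 4·6+5·0+2·5 = 34 | 3·2+3·8+4·1 = 34
gcd(4,5,2,3,3,4) = 1

Coefficients: [4, 5, 2, 3, 3, 4]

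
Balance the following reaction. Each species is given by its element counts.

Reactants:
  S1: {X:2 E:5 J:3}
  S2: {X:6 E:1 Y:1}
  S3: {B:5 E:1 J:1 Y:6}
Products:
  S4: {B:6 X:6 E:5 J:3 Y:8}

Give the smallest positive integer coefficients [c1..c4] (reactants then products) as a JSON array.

B: 3·0+4·0+6·5 = 30 | 5·6 = 30
X: 3·2+4·6+6·0 = 30 | 5·6 = 30
E: 3·5+4·1+6·1 = 25 | 5·5 = 25
J: 3·3+4·0+6·1 = 15 | 5·3 = 15
Y: 3·0+4·1+6·6 = 40 | 5·8 = 40
gcd(3,4,6,5) = 1

Coefficients: [3, 4, 6, 5]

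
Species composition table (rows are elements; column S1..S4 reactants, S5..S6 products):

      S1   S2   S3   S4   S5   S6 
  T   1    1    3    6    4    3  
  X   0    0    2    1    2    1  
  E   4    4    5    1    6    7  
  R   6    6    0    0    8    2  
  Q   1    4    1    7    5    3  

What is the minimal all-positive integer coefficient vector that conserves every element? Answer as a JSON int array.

Coefficients: [2, 5, 6, 1, 4, 5]

T: 2·1+5·1+6·3+1·6 = 31 | 4·4+5·3 = 31
X: 2·0+5·0+6·2+1·1 = 13 | 4·2+5·1 = 13
E: 2·4+5·4+6·5+1·1 = 59 | 4·6+5·7 = 59
R: 2·6+5·6+6·0+1·0 = 42 | 4·8+5·2 = 42
Q: 2·1+5·4+6·1+1·7 = 35 | 4·5+5·3 = 35
gcd(2,5,6,1,4,5) = 1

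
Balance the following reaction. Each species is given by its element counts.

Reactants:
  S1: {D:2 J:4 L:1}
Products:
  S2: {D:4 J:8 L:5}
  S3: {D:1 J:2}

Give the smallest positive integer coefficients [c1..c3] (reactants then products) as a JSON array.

Coefficients: [5, 1, 6]

D: 5·2 = 10 | 1·4+6·1 = 10
J: 5·4 = 20 | 1·8+6·2 = 20
L: 5·1 = 5 | 1·5+6·0 = 5
gcd(5,1,6) = 1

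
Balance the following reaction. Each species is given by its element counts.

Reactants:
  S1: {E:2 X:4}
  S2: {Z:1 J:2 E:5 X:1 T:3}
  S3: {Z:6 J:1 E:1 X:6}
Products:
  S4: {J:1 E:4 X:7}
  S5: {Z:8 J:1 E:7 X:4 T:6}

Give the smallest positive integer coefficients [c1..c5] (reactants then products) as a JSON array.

Coefficients: [6, 2, 1, 4, 1]

Z: 6·0+2·1+1·6 = 8 | 4·0+1·8 = 8
J: 6·0+2·2+1·1 = 5 | 4·1+1·1 = 5
E: 6·2+2·5+1·1 = 23 | 4·4+1·7 = 23
X: 6·4+2·1+1·6 = 32 | 4·7+1·4 = 32
T: 6·0+2·3+1·0 = 6 | 4·0+1·6 = 6
gcd(6,2,1,4,1) = 1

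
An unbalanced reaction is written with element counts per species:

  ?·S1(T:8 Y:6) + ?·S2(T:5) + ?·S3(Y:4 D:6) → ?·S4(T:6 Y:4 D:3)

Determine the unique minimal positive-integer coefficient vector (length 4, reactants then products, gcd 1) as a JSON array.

Coefficients: [2, 4, 3, 6]

T: 2·8+4·5+3·0 = 36 | 6·6 = 36
Y: 2·6+4·0+3·4 = 24 | 6·4 = 24
D: 2·0+4·0+3·6 = 18 | 6·3 = 18
gcd(2,4,3,6) = 1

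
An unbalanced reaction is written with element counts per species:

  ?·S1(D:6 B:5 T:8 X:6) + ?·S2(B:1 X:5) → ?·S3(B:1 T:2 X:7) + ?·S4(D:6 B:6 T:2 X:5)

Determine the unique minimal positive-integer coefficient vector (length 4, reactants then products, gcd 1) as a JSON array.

Coefficients: [1, 4, 3, 1]

D: 1·6+4·0 = 6 | 3·0+1·6 = 6
B: 1·5+4·1 = 9 | 3·1+1·6 = 9
T: 1·8+4·0 = 8 | 3·2+1·2 = 8
X: 1·6+4·5 = 26 | 3·7+1·5 = 26
gcd(1,4,3,1) = 1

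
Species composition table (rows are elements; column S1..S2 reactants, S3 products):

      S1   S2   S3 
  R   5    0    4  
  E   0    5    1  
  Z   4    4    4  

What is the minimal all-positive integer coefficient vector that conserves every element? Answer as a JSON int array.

R: 4·5+1·0 = 20 | 5·4 = 20
E: 4·0+1·5 = 5 | 5·1 = 5
Z: 4·4+1·4 = 20 | 5·4 = 20
gcd(4,1,5) = 1

Coefficients: [4, 1, 5]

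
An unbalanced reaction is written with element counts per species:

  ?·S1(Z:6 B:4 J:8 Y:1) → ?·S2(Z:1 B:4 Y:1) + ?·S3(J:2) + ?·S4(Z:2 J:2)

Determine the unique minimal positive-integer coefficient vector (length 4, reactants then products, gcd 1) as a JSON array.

Z: 2·6 = 12 | 2·1+3·0+5·2 = 12
B: 2·4 = 8 | 2·4+3·0+5·0 = 8
J: 2·8 = 16 | 2·0+3·2+5·2 = 16
Y: 2·1 = 2 | 2·1+3·0+5·0 = 2
gcd(2,2,3,5) = 1

Coefficients: [2, 2, 3, 5]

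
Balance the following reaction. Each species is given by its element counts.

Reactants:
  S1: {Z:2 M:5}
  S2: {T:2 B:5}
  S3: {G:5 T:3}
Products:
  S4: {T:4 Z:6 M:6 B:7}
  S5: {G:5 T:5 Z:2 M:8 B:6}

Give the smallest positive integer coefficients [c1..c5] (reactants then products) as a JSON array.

Coefficients: [6, 5, 3, 1, 3]

G: 6·0+5·0+3·5 = 15 | 1·0+3·5 = 15
T: 6·0+5·2+3·3 = 19 | 1·4+3·5 = 19
Z: 6·2+5·0+3·0 = 12 | 1·6+3·2 = 12
M: 6·5+5·0+3·0 = 30 | 1·6+3·8 = 30
B: 6·0+5·5+3·0 = 25 | 1·7+3·6 = 25
gcd(6,5,3,1,3) = 1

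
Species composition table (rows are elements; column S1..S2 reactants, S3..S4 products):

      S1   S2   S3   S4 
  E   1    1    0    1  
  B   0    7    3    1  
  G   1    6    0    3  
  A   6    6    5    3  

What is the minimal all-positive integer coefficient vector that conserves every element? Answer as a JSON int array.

E: 3·1+2·1 = 5 | 3·0+5·1 = 5
B: 3·0+2·7 = 14 | 3·3+5·1 = 14
G: 3·1+2·6 = 15 | 3·0+5·3 = 15
A: 3·6+2·6 = 30 | 3·5+5·3 = 30
gcd(3,2,3,5) = 1

Coefficients: [3, 2, 3, 5]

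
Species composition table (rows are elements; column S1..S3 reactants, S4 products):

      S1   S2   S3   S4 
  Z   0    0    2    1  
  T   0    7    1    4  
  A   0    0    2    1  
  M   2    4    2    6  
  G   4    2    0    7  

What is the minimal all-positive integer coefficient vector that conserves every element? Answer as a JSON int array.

Z: 3·0+1·0+1·2 = 2 | 2·1 = 2
T: 3·0+1·7+1·1 = 8 | 2·4 = 8
A: 3·0+1·0+1·2 = 2 | 2·1 = 2
M: 3·2+1·4+1·2 = 12 | 2·6 = 12
G: 3·4+1·2+1·0 = 14 | 2·7 = 14
gcd(3,1,1,2) = 1

Coefficients: [3, 1, 1, 2]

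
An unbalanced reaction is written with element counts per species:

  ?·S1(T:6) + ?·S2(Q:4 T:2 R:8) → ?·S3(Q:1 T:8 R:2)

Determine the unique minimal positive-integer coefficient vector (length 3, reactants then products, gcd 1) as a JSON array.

Q: 5·0+1·4 = 4 | 4·1 = 4
T: 5·6+1·2 = 32 | 4·8 = 32
R: 5·0+1·8 = 8 | 4·2 = 8
gcd(5,1,4) = 1

Coefficients: [5, 1, 4]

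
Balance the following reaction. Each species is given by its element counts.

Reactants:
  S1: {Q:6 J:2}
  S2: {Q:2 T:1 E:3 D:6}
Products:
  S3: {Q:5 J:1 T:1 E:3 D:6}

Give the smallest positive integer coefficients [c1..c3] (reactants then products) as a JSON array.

Q: 1·6+2·2 = 10 | 2·5 = 10
J: 1·2+2·0 = 2 | 2·1 = 2
T: 1·0+2·1 = 2 | 2·1 = 2
E: 1·0+2·3 = 6 | 2·3 = 6
D: 1·0+2·6 = 12 | 2·6 = 12
gcd(1,2,2) = 1

Coefficients: [1, 2, 2]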